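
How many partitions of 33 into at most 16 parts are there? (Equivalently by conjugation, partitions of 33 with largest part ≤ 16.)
p(33, parts ≤ 16) = 9228

Use the recurrence p(n, m) = p(n, m−1) + p(n−m, m): either the largest part is < m (count p(n, m−1)) or the largest part is exactly m (remove one copy of m, count p(n−m, m)). With p(0, ·) = 1 this gives p(33, parts ≤ 16) = 9228. (By conjugating Young diagrams, this also counts partitions of 33 into at most 16 parts.)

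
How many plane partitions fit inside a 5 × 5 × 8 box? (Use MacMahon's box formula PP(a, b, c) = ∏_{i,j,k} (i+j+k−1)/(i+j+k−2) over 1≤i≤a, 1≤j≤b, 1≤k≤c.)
PP(5, 5, 8) = 235234907908

Evaluate the triple product over i = 1..5, j = 1..5, k = 1..8. The factors are (2/1) · (3/2) · (4/3) · (5/4) · (6/5) · (7/6) · (8/7) · (9/8) · … (200 factors total). The numerators and denominators telescope so the product is an integer; carrying out the multiplication exactly gives PP(5, 5, 8) = 235234907908.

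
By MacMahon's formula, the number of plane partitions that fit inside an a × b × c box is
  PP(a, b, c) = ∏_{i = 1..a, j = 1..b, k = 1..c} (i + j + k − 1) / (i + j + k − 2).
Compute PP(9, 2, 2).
PP(9, 2, 2) = 1210

Evaluate the triple product over i = 1..9, j = 1..2, k = 1..2. The factors are (2/1) · (3/2) · (3/2) · (4/3) · (3/2) · (4/3) · (4/3) · (5/4) · … (36 factors total). The numerators and denominators telescope so the product is an integer; carrying out the multiplication exactly gives PP(9, 2, 2) = 1210.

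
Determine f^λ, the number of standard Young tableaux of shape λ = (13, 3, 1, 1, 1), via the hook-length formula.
# SYT of shape (13, 3, 1, 1, 1) = 175560

Hook-length formula: f^λ = n! / Π hook(c), product over all cells c of the Young diagram. For λ = (13, 3, 1, 1, 1), n = 19 boxes. Hook lengths by row (left-to-right, top-to-bottom): [17, 13, 12, 10, 9, 8, 7, 6, 5, 4, 3, 2, 1]; [6, 2, 1]; [3]; [2]; [1]. Product of hooks = 692897587200. So f^λ = 19! / 692897587200 = 121645100408832000 / 692897587200 = 175560.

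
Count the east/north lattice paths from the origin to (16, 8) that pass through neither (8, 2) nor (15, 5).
Number of paths = 559920

Inclusion–exclusion. Total paths: C(24, 16) = 735471. Through P₁: C(10, 8)·C(14, 8) = 135135. Through P₂: C(20, 15)·C(4, 1) = 62016. Since P₁ is strictly southwest of P₂, a monotone path through both must visit P₁ then P₂; paths through both = C(10, 8)·C(10, 7)·C(4, 1) = 21600. Avoid both = 735471 − 135135 − 62016 + 21600 = 559920.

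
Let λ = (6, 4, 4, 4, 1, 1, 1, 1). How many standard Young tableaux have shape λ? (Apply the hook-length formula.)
# SYT of shape (6, 4, 4, 4, 1, 1, 1, 1) = 861780150

Hook-length formula: f^λ = n! / Π hook(c), product over all cells c of the Young diagram. For λ = (6, 4, 4, 4, 1, 1, 1, 1), n = 22 boxes. Hook lengths by row (left-to-right, top-to-bottom): [13, 8, 7, 6, 2, 1]; [10, 5, 4, 3]; [9, 4, 3, 2]; [8, 3, 2, 1]; [4]; [3]; [2]; [1]. Product of hooks = 1304277811200. So f^λ = 22! / 1304277811200 = 1124000727777607680000 / 1304277811200 = 861780150.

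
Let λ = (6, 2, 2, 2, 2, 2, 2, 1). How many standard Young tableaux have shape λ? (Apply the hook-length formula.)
# SYT of shape (6, 2, 2, 2, 2, 2, 2, 1) = 2441880

Hook-length formula: f^λ = n! / Π hook(c), product over all cells c of the Young diagram. For λ = (6, 2, 2, 2, 2, 2, 2, 1), n = 19 boxes. Hook lengths by row (left-to-right, top-to-bottom): [13, 11, 4, 3, 2, 1]; [8, 6]; [7, 5]; [6, 4]; [5, 3]; [4, 2]; [3, 1]; [1]. Product of hooks = 49816166400. So f^λ = 19! / 49816166400 = 121645100408832000 / 49816166400 = 2441880.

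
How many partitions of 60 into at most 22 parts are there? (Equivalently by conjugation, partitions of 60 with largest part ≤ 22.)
p(60, parts ≤ 22) = 846435

Use the recurrence p(n, m) = p(n, m−1) + p(n−m, m): either the largest part is < m (count p(n, m−1)) or the largest part is exactly m (remove one copy of m, count p(n−m, m)). With p(0, ·) = 1 this gives p(60, parts ≤ 22) = 846435. (By conjugating Young diagrams, this also counts partitions of 60 into at most 22 parts.)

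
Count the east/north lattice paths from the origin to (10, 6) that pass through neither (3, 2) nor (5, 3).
Number of paths = 3252

Inclusion–exclusion. Total paths: C(16, 10) = 8008. Through P₁: C(5, 3)·C(11, 7) = 3300. Through P₂: C(8, 5)·C(8, 5) = 3136. Since P₁ is strictly southwest of P₂, a monotone path through both must visit P₁ then P₂; paths through both = C(5, 3)·C(3, 2)·C(8, 5) = 1680. Avoid both = 8008 − 3300 − 3136 + 1680 = 3252.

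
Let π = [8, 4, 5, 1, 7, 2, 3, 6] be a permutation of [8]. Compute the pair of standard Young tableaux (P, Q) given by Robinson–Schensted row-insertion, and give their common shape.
P = [1, 2, 3, 6] / [4, 5, 7] / [8];  Q = [1, 3, 5, 8] / [2, 6, 7] / [4];  common shape = (4, 3, 1)

Row-insert the values π_1, π_2, … into P one at a time, bumping the leftmost entry strictly greater than the inserted value down to the next row. The recording tableau Q records, in position (i, j), the step at which that cell was added to P.
  Insert 8 (step 1): P = [8];  Q = [1]
  Insert 4 (step 2): P = [4] / [8];  Q = [1] / [2]
  Insert 5 (step 3): P = [4, 5] / [8];  Q = [1, 3] / [2]
  Insert 1 (step 4): P = [1, 5] / [4] / [8];  Q = [1, 3] / [2] / [4]
  Insert 7 (step 5): P = [1, 5, 7] / [4] / [8];  Q = [1, 3, 5] / [2] / [4]
  Insert 2 (step 6): P = [1, 2, 7] / [4, 5] / [8];  Q = [1, 3, 5] / [2, 6] / [4]
  Insert 3 (step 7): P = [1, 2, 3] / [4, 5, 7] / [8];  Q = [1, 3, 5] / [2, 6, 7] / [4]
  Insert 6 (step 8): P = [1, 2, 3, 6] / [4, 5, 7] / [8];  Q = [1, 3, 5, 8] / [2, 6, 7] / [4]
Final shape: (4, 3, 1).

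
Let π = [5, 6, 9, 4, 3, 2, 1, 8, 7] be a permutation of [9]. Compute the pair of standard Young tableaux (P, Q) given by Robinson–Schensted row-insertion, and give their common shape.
P = [1, 6, 7] / [2, 8] / [3, 9] / [4] / [5];  Q = [1, 2, 3] / [4, 8] / [5, 9] / [6] / [7];  common shape = (3, 2, 2, 1, 1)

Row-insert the values π_1, π_2, … into P one at a time, bumping the leftmost entry strictly greater than the inserted value down to the next row. The recording tableau Q records, in position (i, j), the step at which that cell was added to P.
  Insert 5 (step 1): P = [5];  Q = [1]
  Insert 6 (step 2): P = [5, 6];  Q = [1, 2]
  Insert 9 (step 3): P = [5, 6, 9];  Q = [1, 2, 3]
  Insert 4 (step 4): P = [4, 6, 9] / [5];  Q = [1, 2, 3] / [4]
  Insert 3 (step 5): P = [3, 6, 9] / [4] / [5];  Q = [1, 2, 3] / [4] / [5]
  Insert 2 (step 6): P = [2, 6, 9] / [3] / [4] / [5];  Q = [1, 2, 3] / [4] / [5] / [6]
  Insert 1 (step 7): P = [1, 6, 9] / [2] / [3] / [4] / [5];  Q = [1, 2, 3] / [4] / [5] / [6] / [7]
  Insert 8 (step 8): P = [1, 6, 8] / [2, 9] / [3] / [4] / [5];  Q = [1, 2, 3] / [4, 8] / [5] / [6] / [7]
  Insert 7 (step 9): P = [1, 6, 7] / [2, 8] / [3, 9] / [4] / [5];  Q = [1, 2, 3] / [4, 8] / [5, 9] / [6] / [7]
Final shape: (3, 2, 2, 1, 1).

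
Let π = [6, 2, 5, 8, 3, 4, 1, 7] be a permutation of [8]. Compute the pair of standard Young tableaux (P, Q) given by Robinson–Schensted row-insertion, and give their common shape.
P = [1, 3, 4, 7] / [2, 8] / [5] / [6];  Q = [1, 3, 4, 8] / [2, 6] / [5] / [7];  common shape = (4, 2, 1, 1)

Row-insert the values π_1, π_2, … into P one at a time, bumping the leftmost entry strictly greater than the inserted value down to the next row. The recording tableau Q records, in position (i, j), the step at which that cell was added to P.
  Insert 6 (step 1): P = [6];  Q = [1]
  Insert 2 (step 2): P = [2] / [6];  Q = [1] / [2]
  Insert 5 (step 3): P = [2, 5] / [6];  Q = [1, 3] / [2]
  Insert 8 (step 4): P = [2, 5, 8] / [6];  Q = [1, 3, 4] / [2]
  Insert 3 (step 5): P = [2, 3, 8] / [5] / [6];  Q = [1, 3, 4] / [2] / [5]
  Insert 4 (step 6): P = [2, 3, 4] / [5, 8] / [6];  Q = [1, 3, 4] / [2, 6] / [5]
  Insert 1 (step 7): P = [1, 3, 4] / [2, 8] / [5] / [6];  Q = [1, 3, 4] / [2, 6] / [5] / [7]
  Insert 7 (step 8): P = [1, 3, 4, 7] / [2, 8] / [5] / [6];  Q = [1, 3, 4, 8] / [2, 6] / [5] / [7]
Final shape: (4, 2, 1, 1).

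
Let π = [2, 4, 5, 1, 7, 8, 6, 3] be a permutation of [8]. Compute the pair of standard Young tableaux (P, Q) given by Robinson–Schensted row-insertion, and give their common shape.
P = [1, 3, 5, 6, 8] / [2, 4] / [7];  Q = [1, 2, 3, 5, 6] / [4, 7] / [8];  common shape = (5, 2, 1)

Row-insert the values π_1, π_2, … into P one at a time, bumping the leftmost entry strictly greater than the inserted value down to the next row. The recording tableau Q records, in position (i, j), the step at which that cell was added to P.
  Insert 2 (step 1): P = [2];  Q = [1]
  Insert 4 (step 2): P = [2, 4];  Q = [1, 2]
  Insert 5 (step 3): P = [2, 4, 5];  Q = [1, 2, 3]
  Insert 1 (step 4): P = [1, 4, 5] / [2];  Q = [1, 2, 3] / [4]
  Insert 7 (step 5): P = [1, 4, 5, 7] / [2];  Q = [1, 2, 3, 5] / [4]
  Insert 8 (step 6): P = [1, 4, 5, 7, 8] / [2];  Q = [1, 2, 3, 5, 6] / [4]
  Insert 6 (step 7): P = [1, 4, 5, 6, 8] / [2, 7];  Q = [1, 2, 3, 5, 6] / [4, 7]
  Insert 3 (step 8): P = [1, 3, 5, 6, 8] / [2, 4] / [7];  Q = [1, 2, 3, 5, 6] / [4, 7] / [8]
Final shape: (5, 2, 1).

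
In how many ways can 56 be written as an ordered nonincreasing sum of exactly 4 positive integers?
p(56, 4 parts) = 1285

Partitions of n into exactly k parts are in bijection with partitions of n − k into at most k parts (subtract 1 from each part). So p(56, exactly 4) = p(52, parts ≤ 4). Computing via the recurrence p(m, j) = p(m, j−1) + p(m−j, j) gives 1285.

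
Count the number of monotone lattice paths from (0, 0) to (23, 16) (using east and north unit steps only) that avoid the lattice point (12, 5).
Number of paths = 33346047774

Total paths from (0, 0) to (23, 16): C(39, 23) = 37711260990. Paths through (12, 5): (paths (0, 0) → (12, 5)) × (paths (12, 5) → (23, 16)) = C(17, 12) · C(22, 11) = 6188 · 705432 = 4365213216. Avoidance count = 37711260990 − 4365213216 = 33346047774.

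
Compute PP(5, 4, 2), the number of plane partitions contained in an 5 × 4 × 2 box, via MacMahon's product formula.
PP(5, 4, 2) = 5292

Evaluate the triple product over i = 1..5, j = 1..4, k = 1..2. The factors are (2/1) · (3/2) · (3/2) · (4/3) · (4/3) · (5/4) · (5/4) · (6/5) · … (40 factors total). The numerators and denominators telescope so the product is an integer; carrying out the multiplication exactly gives PP(5, 4, 2) = 5292.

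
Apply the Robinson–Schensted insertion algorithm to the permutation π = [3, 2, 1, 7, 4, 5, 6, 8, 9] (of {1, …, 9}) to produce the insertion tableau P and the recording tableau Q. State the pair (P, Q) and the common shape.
P = [1, 4, 5, 6, 8, 9] / [2, 7] / [3];  Q = [1, 4, 6, 7, 8, 9] / [2, 5] / [3];  common shape = (6, 2, 1)

Row-insert the values π_1, π_2, … into P one at a time, bumping the leftmost entry strictly greater than the inserted value down to the next row. The recording tableau Q records, in position (i, j), the step at which that cell was added to P.
  Insert 3 (step 1): P = [3];  Q = [1]
  Insert 2 (step 2): P = [2] / [3];  Q = [1] / [2]
  Insert 1 (step 3): P = [1] / [2] / [3];  Q = [1] / [2] / [3]
  Insert 7 (step 4): P = [1, 7] / [2] / [3];  Q = [1, 4] / [2] / [3]
  Insert 4 (step 5): P = [1, 4] / [2, 7] / [3];  Q = [1, 4] / [2, 5] / [3]
  Insert 5 (step 6): P = [1, 4, 5] / [2, 7] / [3];  Q = [1, 4, 6] / [2, 5] / [3]
  Insert 6 (step 7): P = [1, 4, 5, 6] / [2, 7] / [3];  Q = [1, 4, 6, 7] / [2, 5] / [3]
  Insert 8 (step 8): P = [1, 4, 5, 6, 8] / [2, 7] / [3];  Q = [1, 4, 6, 7, 8] / [2, 5] / [3]
  Insert 9 (step 9): P = [1, 4, 5, 6, 8, 9] / [2, 7] / [3];  Q = [1, 4, 6, 7, 8, 9] / [2, 5] / [3]
Final shape: (6, 2, 1).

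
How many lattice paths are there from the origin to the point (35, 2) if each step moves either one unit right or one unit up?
Number of paths = 666

A monotone lattice path from (0, 0) to (35, 2) consists of 35 east steps and 2 north steps in some order, so it is determined by which 35 of the 37 steps are east. The count is C(37, 35) = 666.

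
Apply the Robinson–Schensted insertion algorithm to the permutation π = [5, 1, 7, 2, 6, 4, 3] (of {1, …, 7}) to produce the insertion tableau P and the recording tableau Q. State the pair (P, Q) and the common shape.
P = [1, 2, 3] / [4, 6] / [5] / [7];  Q = [1, 3, 5] / [2, 4] / [6] / [7];  common shape = (3, 2, 1, 1)

Row-insert the values π_1, π_2, … into P one at a time, bumping the leftmost entry strictly greater than the inserted value down to the next row. The recording tableau Q records, in position (i, j), the step at which that cell was added to P.
  Insert 5 (step 1): P = [5];  Q = [1]
  Insert 1 (step 2): P = [1] / [5];  Q = [1] / [2]
  Insert 7 (step 3): P = [1, 7] / [5];  Q = [1, 3] / [2]
  Insert 2 (step 4): P = [1, 2] / [5, 7];  Q = [1, 3] / [2, 4]
  Insert 6 (step 5): P = [1, 2, 6] / [5, 7];  Q = [1, 3, 5] / [2, 4]
  Insert 4 (step 6): P = [1, 2, 4] / [5, 6] / [7];  Q = [1, 3, 5] / [2, 4] / [6]
  Insert 3 (step 7): P = [1, 2, 3] / [4, 6] / [5] / [7];  Q = [1, 3, 5] / [2, 4] / [6] / [7]
Final shape: (3, 2, 1, 1).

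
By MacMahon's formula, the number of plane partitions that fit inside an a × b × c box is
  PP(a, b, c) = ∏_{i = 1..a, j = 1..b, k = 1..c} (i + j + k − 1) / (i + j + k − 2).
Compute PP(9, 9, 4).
PP(9, 9, 4) = 1832516612010448

Evaluate the triple product over i = 1..9, j = 1..9, k = 1..4. The factors are (2/1) · (3/2) · (4/3) · (5/4) · (3/2) · (4/3) · (5/4) · (6/5) · … (324 factors total). The numerators and denominators telescope so the product is an integer; carrying out the multiplication exactly gives PP(9, 9, 4) = 1832516612010448.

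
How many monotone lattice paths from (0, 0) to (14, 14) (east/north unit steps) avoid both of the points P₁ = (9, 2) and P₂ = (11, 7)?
Number of paths = 36095980

Inclusion–exclusion. Total paths: C(28, 14) = 40116600. Through P₁: C(11, 9)·C(17, 5) = 340340. Through P₂: C(18, 11)·C(10, 3) = 3818880. Since P₁ is strictly southwest of P₂, a monotone path through both must visit P₁ then P₂; paths through both = C(11, 9)·C(7, 2)·C(10, 3) = 138600. Avoid both = 40116600 − 340340 − 3818880 + 138600 = 36095980.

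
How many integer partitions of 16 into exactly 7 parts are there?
p(16, 7 parts) = 28

Partitions of n into exactly k parts ↔ partitions of n − k into at most k parts (subtract 1 from each part). For n = 16, k = 7, the partitions are: 10+1+1+1+1+1+1, 9+2+1+1+1+1+1, 8+3+1+1+1+1+1, 8+2+2+1+1+1+1, 7+4+1+1+1+1+1, 7+3+2+1+1+1+1, 7+2+2+2+1+1+1, 6+5+1+1+1+1+1, 6+4+2+1+1+1+1, 6+3+3+1+1+1+1, 6+3+2+2+1+1+1, 6+2+2+2+2+1+1, 5+5+2+1+1+1+1, 5+4+3+1+1+1+1, 5+4+2+2+1+1+1, 5+3+3+2+1+1+1, 5+3+2+2+2+1+1, 5+2+2+2+2+2+1, 4+4+4+1+1+1+1, 4+4+3+2+1+1+1, 4+4+2+2+2+1+1, 4+3+3+3+1+1+1, 4+3+3+2+2+1+1, 4+3+2+2+2+2+1, 4+2+2+2+2+2+2, 3+3+3+3+2+1+1, 3+3+3+2+2+2+1, 3+3+2+2+2+2+2. Count = 28.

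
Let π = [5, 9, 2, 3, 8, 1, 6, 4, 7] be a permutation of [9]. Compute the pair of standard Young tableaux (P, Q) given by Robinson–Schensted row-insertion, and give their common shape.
P = [1, 3, 4, 7] / [2, 6] / [5, 8] / [9];  Q = [1, 2, 5, 9] / [3, 4] / [6, 7] / [8];  common shape = (4, 2, 2, 1)

Row-insert the values π_1, π_2, … into P one at a time, bumping the leftmost entry strictly greater than the inserted value down to the next row. The recording tableau Q records, in position (i, j), the step at which that cell was added to P.
  Insert 5 (step 1): P = [5];  Q = [1]
  Insert 9 (step 2): P = [5, 9];  Q = [1, 2]
  Insert 2 (step 3): P = [2, 9] / [5];  Q = [1, 2] / [3]
  Insert 3 (step 4): P = [2, 3] / [5, 9];  Q = [1, 2] / [3, 4]
  Insert 8 (step 5): P = [2, 3, 8] / [5, 9];  Q = [1, 2, 5] / [3, 4]
  Insert 1 (step 6): P = [1, 3, 8] / [2, 9] / [5];  Q = [1, 2, 5] / [3, 4] / [6]
  Insert 6 (step 7): P = [1, 3, 6] / [2, 8] / [5, 9];  Q = [1, 2, 5] / [3, 4] / [6, 7]
  Insert 4 (step 8): P = [1, 3, 4] / [2, 6] / [5, 8] / [9];  Q = [1, 2, 5] / [3, 4] / [6, 7] / [8]
  Insert 7 (step 9): P = [1, 3, 4, 7] / [2, 6] / [5, 8] / [9];  Q = [1, 2, 5, 9] / [3, 4] / [6, 7] / [8]
Final shape: (4, 2, 2, 1).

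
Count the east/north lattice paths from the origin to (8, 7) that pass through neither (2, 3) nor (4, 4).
Number of paths = 2935

Inclusion–exclusion. Total paths: C(15, 8) = 6435. Through P₁: C(5, 2)·C(10, 6) = 2100. Through P₂: C(8, 4)·C(7, 4) = 2450. Since P₁ is strictly southwest of P₂, a monotone path through both must visit P₁ then P₂; paths through both = C(5, 2)·C(3, 2)·C(7, 4) = 1050. Avoid both = 6435 − 2100 − 2450 + 1050 = 2935.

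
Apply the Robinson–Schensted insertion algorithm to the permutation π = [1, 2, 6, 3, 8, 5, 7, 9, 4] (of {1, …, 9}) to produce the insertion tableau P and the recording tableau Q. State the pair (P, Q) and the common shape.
P = [1, 2, 3, 4, 7, 9] / [5, 8] / [6];  Q = [1, 2, 3, 5, 7, 8] / [4, 6] / [9];  common shape = (6, 2, 1)

Row-insert the values π_1, π_2, … into P one at a time, bumping the leftmost entry strictly greater than the inserted value down to the next row. The recording tableau Q records, in position (i, j), the step at which that cell was added to P.
  Insert 1 (step 1): P = [1];  Q = [1]
  Insert 2 (step 2): P = [1, 2];  Q = [1, 2]
  Insert 6 (step 3): P = [1, 2, 6];  Q = [1, 2, 3]
  Insert 3 (step 4): P = [1, 2, 3] / [6];  Q = [1, 2, 3] / [4]
  Insert 8 (step 5): P = [1, 2, 3, 8] / [6];  Q = [1, 2, 3, 5] / [4]
  Insert 5 (step 6): P = [1, 2, 3, 5] / [6, 8];  Q = [1, 2, 3, 5] / [4, 6]
  Insert 7 (step 7): P = [1, 2, 3, 5, 7] / [6, 8];  Q = [1, 2, 3, 5, 7] / [4, 6]
  Insert 9 (step 8): P = [1, 2, 3, 5, 7, 9] / [6, 8];  Q = [1, 2, 3, 5, 7, 8] / [4, 6]
  Insert 4 (step 9): P = [1, 2, 3, 4, 7, 9] / [5, 8] / [6];  Q = [1, 2, 3, 5, 7, 8] / [4, 6] / [9]
Final shape: (6, 2, 1).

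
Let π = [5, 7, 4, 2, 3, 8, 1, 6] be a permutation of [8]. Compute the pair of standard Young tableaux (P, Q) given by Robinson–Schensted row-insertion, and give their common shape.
P = [1, 3, 6] / [2, 7, 8] / [4] / [5];  Q = [1, 2, 6] / [3, 5, 8] / [4] / [7];  common shape = (3, 3, 1, 1)

Row-insert the values π_1, π_2, … into P one at a time, bumping the leftmost entry strictly greater than the inserted value down to the next row. The recording tableau Q records, in position (i, j), the step at which that cell was added to P.
  Insert 5 (step 1): P = [5];  Q = [1]
  Insert 7 (step 2): P = [5, 7];  Q = [1, 2]
  Insert 4 (step 3): P = [4, 7] / [5];  Q = [1, 2] / [3]
  Insert 2 (step 4): P = [2, 7] / [4] / [5];  Q = [1, 2] / [3] / [4]
  Insert 3 (step 5): P = [2, 3] / [4, 7] / [5];  Q = [1, 2] / [3, 5] / [4]
  Insert 8 (step 6): P = [2, 3, 8] / [4, 7] / [5];  Q = [1, 2, 6] / [3, 5] / [4]
  Insert 1 (step 7): P = [1, 3, 8] / [2, 7] / [4] / [5];  Q = [1, 2, 6] / [3, 5] / [4] / [7]
  Insert 6 (step 8): P = [1, 3, 6] / [2, 7, 8] / [4] / [5];  Q = [1, 2, 6] / [3, 5, 8] / [4] / [7]
Final shape: (3, 3, 1, 1).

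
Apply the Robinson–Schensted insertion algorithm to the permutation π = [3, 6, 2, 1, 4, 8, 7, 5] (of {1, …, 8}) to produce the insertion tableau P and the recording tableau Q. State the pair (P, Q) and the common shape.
P = [1, 4, 5] / [2, 6, 7] / [3, 8];  Q = [1, 2, 6] / [3, 5, 7] / [4, 8];  common shape = (3, 3, 2)

Row-insert the values π_1, π_2, … into P one at a time, bumping the leftmost entry strictly greater than the inserted value down to the next row. The recording tableau Q records, in position (i, j), the step at which that cell was added to P.
  Insert 3 (step 1): P = [3];  Q = [1]
  Insert 6 (step 2): P = [3, 6];  Q = [1, 2]
  Insert 2 (step 3): P = [2, 6] / [3];  Q = [1, 2] / [3]
  Insert 1 (step 4): P = [1, 6] / [2] / [3];  Q = [1, 2] / [3] / [4]
  Insert 4 (step 5): P = [1, 4] / [2, 6] / [3];  Q = [1, 2] / [3, 5] / [4]
  Insert 8 (step 6): P = [1, 4, 8] / [2, 6] / [3];  Q = [1, 2, 6] / [3, 5] / [4]
  Insert 7 (step 7): P = [1, 4, 7] / [2, 6, 8] / [3];  Q = [1, 2, 6] / [3, 5, 7] / [4]
  Insert 5 (step 8): P = [1, 4, 5] / [2, 6, 7] / [3, 8];  Q = [1, 2, 6] / [3, 5, 7] / [4, 8]
Final shape: (3, 3, 2).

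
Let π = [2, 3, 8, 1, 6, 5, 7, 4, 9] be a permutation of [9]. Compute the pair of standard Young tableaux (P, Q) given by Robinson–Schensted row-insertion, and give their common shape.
P = [1, 3, 4, 7, 9] / [2, 5] / [6] / [8];  Q = [1, 2, 3, 7, 9] / [4, 5] / [6] / [8];  common shape = (5, 2, 1, 1)

Row-insert the values π_1, π_2, … into P one at a time, bumping the leftmost entry strictly greater than the inserted value down to the next row. The recording tableau Q records, in position (i, j), the step at which that cell was added to P.
  Insert 2 (step 1): P = [2];  Q = [1]
  Insert 3 (step 2): P = [2, 3];  Q = [1, 2]
  Insert 8 (step 3): P = [2, 3, 8];  Q = [1, 2, 3]
  Insert 1 (step 4): P = [1, 3, 8] / [2];  Q = [1, 2, 3] / [4]
  Insert 6 (step 5): P = [1, 3, 6] / [2, 8];  Q = [1, 2, 3] / [4, 5]
  Insert 5 (step 6): P = [1, 3, 5] / [2, 6] / [8];  Q = [1, 2, 3] / [4, 5] / [6]
  Insert 7 (step 7): P = [1, 3, 5, 7] / [2, 6] / [8];  Q = [1, 2, 3, 7] / [4, 5] / [6]
  Insert 4 (step 8): P = [1, 3, 4, 7] / [2, 5] / [6] / [8];  Q = [1, 2, 3, 7] / [4, 5] / [6] / [8]
  Insert 9 (step 9): P = [1, 3, 4, 7, 9] / [2, 5] / [6] / [8];  Q = [1, 2, 3, 7, 9] / [4, 5] / [6] / [8]
Final shape: (5, 2, 1, 1).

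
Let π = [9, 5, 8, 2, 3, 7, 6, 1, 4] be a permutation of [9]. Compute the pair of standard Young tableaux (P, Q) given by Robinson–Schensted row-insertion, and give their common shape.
P = [1, 3, 4] / [2, 6] / [5, 7] / [8] / [9];  Q = [1, 3, 6] / [2, 5] / [4, 9] / [7] / [8];  common shape = (3, 2, 2, 1, 1)

Row-insert the values π_1, π_2, … into P one at a time, bumping the leftmost entry strictly greater than the inserted value down to the next row. The recording tableau Q records, in position (i, j), the step at which that cell was added to P.
  Insert 9 (step 1): P = [9];  Q = [1]
  Insert 5 (step 2): P = [5] / [9];  Q = [1] / [2]
  Insert 8 (step 3): P = [5, 8] / [9];  Q = [1, 3] / [2]
  Insert 2 (step 4): P = [2, 8] / [5] / [9];  Q = [1, 3] / [2] / [4]
  Insert 3 (step 5): P = [2, 3] / [5, 8] / [9];  Q = [1, 3] / [2, 5] / [4]
  Insert 7 (step 6): P = [2, 3, 7] / [5, 8] / [9];  Q = [1, 3, 6] / [2, 5] / [4]
  Insert 6 (step 7): P = [2, 3, 6] / [5, 7] / [8] / [9];  Q = [1, 3, 6] / [2, 5] / [4] / [7]
  Insert 1 (step 8): P = [1, 3, 6] / [2, 7] / [5] / [8] / [9];  Q = [1, 3, 6] / [2, 5] / [4] / [7] / [8]
  Insert 4 (step 9): P = [1, 3, 4] / [2, 6] / [5, 7] / [8] / [9];  Q = [1, 3, 6] / [2, 5] / [4, 9] / [7] / [8]
Final shape: (3, 2, 2, 1, 1).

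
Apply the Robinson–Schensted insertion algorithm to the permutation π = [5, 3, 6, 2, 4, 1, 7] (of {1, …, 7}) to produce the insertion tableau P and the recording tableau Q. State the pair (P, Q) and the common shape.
P = [1, 4, 7] / [2, 6] / [3] / [5];  Q = [1, 3, 7] / [2, 5] / [4] / [6];  common shape = (3, 2, 1, 1)

Row-insert the values π_1, π_2, … into P one at a time, bumping the leftmost entry strictly greater than the inserted value down to the next row. The recording tableau Q records, in position (i, j), the step at which that cell was added to P.
  Insert 5 (step 1): P = [5];  Q = [1]
  Insert 3 (step 2): P = [3] / [5];  Q = [1] / [2]
  Insert 6 (step 3): P = [3, 6] / [5];  Q = [1, 3] / [2]
  Insert 2 (step 4): P = [2, 6] / [3] / [5];  Q = [1, 3] / [2] / [4]
  Insert 4 (step 5): P = [2, 4] / [3, 6] / [5];  Q = [1, 3] / [2, 5] / [4]
  Insert 1 (step 6): P = [1, 4] / [2, 6] / [3] / [5];  Q = [1, 3] / [2, 5] / [4] / [6]
  Insert 7 (step 7): P = [1, 4, 7] / [2, 6] / [3] / [5];  Q = [1, 3, 7] / [2, 5] / [4] / [6]
Final shape: (3, 2, 1, 1).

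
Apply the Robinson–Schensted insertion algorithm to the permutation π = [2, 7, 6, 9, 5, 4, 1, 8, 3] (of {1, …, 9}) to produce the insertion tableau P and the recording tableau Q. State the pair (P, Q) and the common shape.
P = [1, 3, 8] / [2, 4] / [5, 9] / [6] / [7];  Q = [1, 2, 4] / [3, 8] / [5, 9] / [6] / [7];  common shape = (3, 2, 2, 1, 1)

Row-insert the values π_1, π_2, … into P one at a time, bumping the leftmost entry strictly greater than the inserted value down to the next row. The recording tableau Q records, in position (i, j), the step at which that cell was added to P.
  Insert 2 (step 1): P = [2];  Q = [1]
  Insert 7 (step 2): P = [2, 7];  Q = [1, 2]
  Insert 6 (step 3): P = [2, 6] / [7];  Q = [1, 2] / [3]
  Insert 9 (step 4): P = [2, 6, 9] / [7];  Q = [1, 2, 4] / [3]
  Insert 5 (step 5): P = [2, 5, 9] / [6] / [7];  Q = [1, 2, 4] / [3] / [5]
  Insert 4 (step 6): P = [2, 4, 9] / [5] / [6] / [7];  Q = [1, 2, 4] / [3] / [5] / [6]
  Insert 1 (step 7): P = [1, 4, 9] / [2] / [5] / [6] / [7];  Q = [1, 2, 4] / [3] / [5] / [6] / [7]
  Insert 8 (step 8): P = [1, 4, 8] / [2, 9] / [5] / [6] / [7];  Q = [1, 2, 4] / [3, 8] / [5] / [6] / [7]
  Insert 3 (step 9): P = [1, 3, 8] / [2, 4] / [5, 9] / [6] / [7];  Q = [1, 2, 4] / [3, 8] / [5, 9] / [6] / [7]
Final shape: (3, 2, 2, 1, 1).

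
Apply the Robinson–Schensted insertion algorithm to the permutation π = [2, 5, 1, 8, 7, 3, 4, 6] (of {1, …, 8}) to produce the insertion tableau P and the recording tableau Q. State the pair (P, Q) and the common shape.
P = [1, 3, 4, 6] / [2, 5, 7] / [8];  Q = [1, 2, 4, 8] / [3, 5, 7] / [6];  common shape = (4, 3, 1)

Row-insert the values π_1, π_2, … into P one at a time, bumping the leftmost entry strictly greater than the inserted value down to the next row. The recording tableau Q records, in position (i, j), the step at which that cell was added to P.
  Insert 2 (step 1): P = [2];  Q = [1]
  Insert 5 (step 2): P = [2, 5];  Q = [1, 2]
  Insert 1 (step 3): P = [1, 5] / [2];  Q = [1, 2] / [3]
  Insert 8 (step 4): P = [1, 5, 8] / [2];  Q = [1, 2, 4] / [3]
  Insert 7 (step 5): P = [1, 5, 7] / [2, 8];  Q = [1, 2, 4] / [3, 5]
  Insert 3 (step 6): P = [1, 3, 7] / [2, 5] / [8];  Q = [1, 2, 4] / [3, 5] / [6]
  Insert 4 (step 7): P = [1, 3, 4] / [2, 5, 7] / [8];  Q = [1, 2, 4] / [3, 5, 7] / [6]
  Insert 6 (step 8): P = [1, 3, 4, 6] / [2, 5, 7] / [8];  Q = [1, 2, 4, 8] / [3, 5, 7] / [6]
Final shape: (4, 3, 1).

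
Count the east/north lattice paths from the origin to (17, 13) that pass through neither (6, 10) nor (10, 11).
Number of paths = 105588602

Inclusion–exclusion. Total paths: C(30, 17) = 119759850. Through P₁: C(16, 6)·C(14, 11) = 2914912. Through P₂: C(21, 10)·C(9, 7) = 12697776. Since P₁ is strictly southwest of P₂, a monotone path through both must visit P₁ then P₂; paths through both = C(16, 6)·C(5, 4)·C(9, 7) = 1441440. Avoid both = 119759850 − 2914912 − 12697776 + 1441440 = 105588602.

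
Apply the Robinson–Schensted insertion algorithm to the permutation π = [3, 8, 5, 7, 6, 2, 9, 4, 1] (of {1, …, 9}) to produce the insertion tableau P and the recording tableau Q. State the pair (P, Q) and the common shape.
P = [1, 4, 6, 9] / [2, 5] / [3] / [7] / [8];  Q = [1, 2, 4, 7] / [3, 8] / [5] / [6] / [9];  common shape = (4, 2, 1, 1, 1)

Row-insert the values π_1, π_2, … into P one at a time, bumping the leftmost entry strictly greater than the inserted value down to the next row. The recording tableau Q records, in position (i, j), the step at which that cell was added to P.
  Insert 3 (step 1): P = [3];  Q = [1]
  Insert 8 (step 2): P = [3, 8];  Q = [1, 2]
  Insert 5 (step 3): P = [3, 5] / [8];  Q = [1, 2] / [3]
  Insert 7 (step 4): P = [3, 5, 7] / [8];  Q = [1, 2, 4] / [3]
  Insert 6 (step 5): P = [3, 5, 6] / [7] / [8];  Q = [1, 2, 4] / [3] / [5]
  Insert 2 (step 6): P = [2, 5, 6] / [3] / [7] / [8];  Q = [1, 2, 4] / [3] / [5] / [6]
  Insert 9 (step 7): P = [2, 5, 6, 9] / [3] / [7] / [8];  Q = [1, 2, 4, 7] / [3] / [5] / [6]
  Insert 4 (step 8): P = [2, 4, 6, 9] / [3, 5] / [7] / [8];  Q = [1, 2, 4, 7] / [3, 8] / [5] / [6]
  Insert 1 (step 9): P = [1, 4, 6, 9] / [2, 5] / [3] / [7] / [8];  Q = [1, 2, 4, 7] / [3, 8] / [5] / [6] / [9]
Final shape: (4, 2, 1, 1, 1).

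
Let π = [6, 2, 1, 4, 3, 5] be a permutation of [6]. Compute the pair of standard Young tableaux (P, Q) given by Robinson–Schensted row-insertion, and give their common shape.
P = [1, 3, 5] / [2, 4] / [6];  Q = [1, 4, 6] / [2, 5] / [3];  common shape = (3, 2, 1)

Row-insert the values π_1, π_2, … into P one at a time, bumping the leftmost entry strictly greater than the inserted value down to the next row. The recording tableau Q records, in position (i, j), the step at which that cell was added to P.
  Insert 6 (step 1): P = [6];  Q = [1]
  Insert 2 (step 2): P = [2] / [6];  Q = [1] / [2]
  Insert 1 (step 3): P = [1] / [2] / [6];  Q = [1] / [2] / [3]
  Insert 4 (step 4): P = [1, 4] / [2] / [6];  Q = [1, 4] / [2] / [3]
  Insert 3 (step 5): P = [1, 3] / [2, 4] / [6];  Q = [1, 4] / [2, 5] / [3]
  Insert 5 (step 6): P = [1, 3, 5] / [2, 4] / [6];  Q = [1, 4, 6] / [2, 5] / [3]
Final shape: (3, 2, 1).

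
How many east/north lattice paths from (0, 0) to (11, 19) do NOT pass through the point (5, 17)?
Number of paths = 53889948

Total paths from (0, 0) to (11, 19): C(30, 11) = 54627300. Paths through (5, 17): (paths (0, 0) → (5, 17)) × (paths (5, 17) → (11, 19)) = C(22, 5) · C(8, 6) = 26334 · 28 = 737352. Avoidance count = 54627300 − 737352 = 53889948.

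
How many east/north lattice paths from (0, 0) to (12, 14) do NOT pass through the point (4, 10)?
Number of paths = 9162205

Total paths from (0, 0) to (12, 14): C(26, 12) = 9657700. Paths through (4, 10): (paths (0, 0) → (4, 10)) × (paths (4, 10) → (12, 14)) = C(14, 4) · C(12, 8) = 1001 · 495 = 495495. Avoidance count = 9657700 − 495495 = 9162205.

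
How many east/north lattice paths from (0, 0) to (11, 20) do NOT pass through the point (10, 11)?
Number of paths = 81145155

Total paths from (0, 0) to (11, 20): C(31, 11) = 84672315. Paths through (10, 11): (paths (0, 0) → (10, 11)) × (paths (10, 11) → (11, 20)) = C(21, 10) · C(10, 1) = 352716 · 10 = 3527160. Avoidance count = 84672315 − 3527160 = 81145155.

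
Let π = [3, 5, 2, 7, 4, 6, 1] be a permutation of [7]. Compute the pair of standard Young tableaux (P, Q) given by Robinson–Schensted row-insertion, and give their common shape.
P = [1, 4, 6] / [2, 5, 7] / [3];  Q = [1, 2, 4] / [3, 5, 6] / [7];  common shape = (3, 3, 1)

Row-insert the values π_1, π_2, … into P one at a time, bumping the leftmost entry strictly greater than the inserted value down to the next row. The recording tableau Q records, in position (i, j), the step at which that cell was added to P.
  Insert 3 (step 1): P = [3];  Q = [1]
  Insert 5 (step 2): P = [3, 5];  Q = [1, 2]
  Insert 2 (step 3): P = [2, 5] / [3];  Q = [1, 2] / [3]
  Insert 7 (step 4): P = [2, 5, 7] / [3];  Q = [1, 2, 4] / [3]
  Insert 4 (step 5): P = [2, 4, 7] / [3, 5];  Q = [1, 2, 4] / [3, 5]
  Insert 6 (step 6): P = [2, 4, 6] / [3, 5, 7];  Q = [1, 2, 4] / [3, 5, 6]
  Insert 1 (step 7): P = [1, 4, 6] / [2, 5, 7] / [3];  Q = [1, 2, 4] / [3, 5, 6] / [7]
Final shape: (3, 3, 1).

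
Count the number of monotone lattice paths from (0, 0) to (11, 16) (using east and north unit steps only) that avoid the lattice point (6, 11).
Number of paths = 9919143

Total paths from (0, 0) to (11, 16): C(27, 11) = 13037895. Paths through (6, 11): (paths (0, 0) → (6, 11)) × (paths (6, 11) → (11, 16)) = C(17, 6) · C(10, 5) = 12376 · 252 = 3118752. Avoidance count = 13037895 − 3118752 = 9919143.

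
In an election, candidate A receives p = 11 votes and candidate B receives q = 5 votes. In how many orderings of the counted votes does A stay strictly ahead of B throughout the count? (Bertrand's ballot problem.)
Strict-lead orderings = 1638

Total orderings of the 16 votes with 11 for A: C(16, 11) = 4368. By the Bertrand ballot formula (Cycle Lemma / reflection principle), the number of orderings in which A is strictly ahead of B throughout is (p − q)/(p + q) · C(p + q, p) = (11 − 5)/(11 + 5) · 4368 = 1638.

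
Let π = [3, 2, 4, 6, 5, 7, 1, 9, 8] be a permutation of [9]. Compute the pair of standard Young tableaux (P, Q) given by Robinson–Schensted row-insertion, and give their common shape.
P = [1, 4, 5, 7, 8] / [2, 6, 9] / [3];  Q = [1, 3, 4, 6, 8] / [2, 5, 9] / [7];  common shape = (5, 3, 1)

Row-insert the values π_1, π_2, … into P one at a time, bumping the leftmost entry strictly greater than the inserted value down to the next row. The recording tableau Q records, in position (i, j), the step at which that cell was added to P.
  Insert 3 (step 1): P = [3];  Q = [1]
  Insert 2 (step 2): P = [2] / [3];  Q = [1] / [2]
  Insert 4 (step 3): P = [2, 4] / [3];  Q = [1, 3] / [2]
  Insert 6 (step 4): P = [2, 4, 6] / [3];  Q = [1, 3, 4] / [2]
  Insert 5 (step 5): P = [2, 4, 5] / [3, 6];  Q = [1, 3, 4] / [2, 5]
  Insert 7 (step 6): P = [2, 4, 5, 7] / [3, 6];  Q = [1, 3, 4, 6] / [2, 5]
  Insert 1 (step 7): P = [1, 4, 5, 7] / [2, 6] / [3];  Q = [1, 3, 4, 6] / [2, 5] / [7]
  Insert 9 (step 8): P = [1, 4, 5, 7, 9] / [2, 6] / [3];  Q = [1, 3, 4, 6, 8] / [2, 5] / [7]
  Insert 8 (step 9): P = [1, 4, 5, 7, 8] / [2, 6, 9] / [3];  Q = [1, 3, 4, 6, 8] / [2, 5, 9] / [7]
Final shape: (5, 3, 1).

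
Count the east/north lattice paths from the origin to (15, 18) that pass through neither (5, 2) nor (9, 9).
Number of paths = 716953435

Inclusion–exclusion. Total paths: C(33, 15) = 1037158320. Through P₁: C(7, 5)·C(26, 10) = 111546435. Through P₂: C(18, 9)·C(15, 6) = 243343100. Since P₁ is strictly southwest of P₂, a monotone path through both must visit P₁ then P₂; paths through both = C(7, 5)·C(11, 4)·C(15, 6) = 34684650. Avoid both = 1037158320 − 111546435 − 243343100 + 34684650 = 716953435.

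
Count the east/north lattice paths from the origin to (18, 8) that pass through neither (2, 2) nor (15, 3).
Number of paths = 1073605

Inclusion–exclusion. Total paths: C(26, 18) = 1562275. Through P₁: C(4, 2)·C(22, 16) = 447678. Through P₂: C(18, 15)·C(8, 3) = 45696. Since P₁ is strictly southwest of P₂, a monotone path through both must visit P₁ then P₂; paths through both = C(4, 2)·C(14, 13)·C(8, 3) = 4704. Avoid both = 1562275 − 447678 − 45696 + 4704 = 1073605.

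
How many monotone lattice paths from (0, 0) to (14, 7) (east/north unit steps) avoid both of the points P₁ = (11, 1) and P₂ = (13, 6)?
Number of paths = 61512

Inclusion–exclusion. Total paths: C(21, 14) = 116280. Through P₁: C(12, 11)·C(9, 3) = 1008. Through P₂: C(19, 13)·C(2, 1) = 54264. Since P₁ is strictly southwest of P₂, a monotone path through both must visit P₁ then P₂; paths through both = C(12, 11)·C(7, 2)·C(2, 1) = 504. Avoid both = 116280 − 1008 − 54264 + 504 = 61512.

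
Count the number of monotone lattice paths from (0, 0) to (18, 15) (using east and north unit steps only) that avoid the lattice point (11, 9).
Number of paths = 748938960

Total paths from (0, 0) to (18, 15): C(33, 18) = 1037158320. Paths through (11, 9): (paths (0, 0) → (11, 9)) × (paths (11, 9) → (18, 15)) = C(20, 11) · C(13, 7) = 167960 · 1716 = 288219360. Avoidance count = 1037158320 − 288219360 = 748938960.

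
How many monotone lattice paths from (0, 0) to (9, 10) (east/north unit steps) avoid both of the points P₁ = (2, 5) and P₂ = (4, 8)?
Number of paths = 69761

Inclusion–exclusion. Total paths: C(19, 9) = 92378. Through P₁: C(7, 2)·C(12, 7) = 16632. Through P₂: C(12, 4)·C(7, 5) = 10395. Since P₁ is strictly southwest of P₂, a monotone path through both must visit P₁ then P₂; paths through both = C(7, 2)·C(5, 2)·C(7, 5) = 4410. Avoid both = 92378 − 16632 − 10395 + 4410 = 69761.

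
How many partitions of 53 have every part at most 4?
p(53, parts ≤ 4) = 1350

Use the recurrence p(n, m) = p(n, m−1) + p(n−m, m): either the largest part is < m (count p(n, m−1)) or the largest part is exactly m (remove one copy of m, count p(n−m, m)). With p(0, ·) = 1 this gives p(53, parts ≤ 4) = 1350. (By conjugating Young diagrams, this also counts partitions of 53 into at most 4 parts.)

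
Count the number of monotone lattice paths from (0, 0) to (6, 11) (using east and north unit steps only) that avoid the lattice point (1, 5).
Number of paths = 9604

Total paths from (0, 0) to (6, 11): C(17, 6) = 12376. Paths through (1, 5): (paths (0, 0) → (1, 5)) × (paths (1, 5) → (6, 11)) = C(6, 1) · C(11, 5) = 6 · 462 = 2772. Avoidance count = 12376 − 2772 = 9604.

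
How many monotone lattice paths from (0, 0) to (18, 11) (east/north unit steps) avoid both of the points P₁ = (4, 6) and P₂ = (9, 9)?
Number of paths = 30128110

Inclusion–exclusion. Total paths: C(29, 18) = 34597290. Through P₁: C(10, 4)·C(19, 14) = 2441880. Through P₂: C(18, 9)·C(11, 9) = 2674100. Since P₁ is strictly southwest of P₂, a monotone path through both must visit P₁ then P₂; paths through both = C(10, 4)·C(8, 5)·C(11, 9) = 646800. Avoid both = 34597290 − 2441880 − 2674100 + 646800 = 30128110.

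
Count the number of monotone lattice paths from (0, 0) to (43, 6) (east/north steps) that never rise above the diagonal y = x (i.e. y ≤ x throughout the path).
Number of paths = 12076932

By the reflection principle (André's argument), the number of monotone paths to (43, 6) with n ≤ m that never go above y = x is C(49, 43) − C(49, 44) = 13983816 − 1906884 = 12076932.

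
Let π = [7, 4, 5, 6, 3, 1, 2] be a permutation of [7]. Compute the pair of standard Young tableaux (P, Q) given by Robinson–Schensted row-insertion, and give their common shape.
P = [1, 2, 6] / [3, 5] / [4] / [7];  Q = [1, 3, 4] / [2, 7] / [5] / [6];  common shape = (3, 2, 1, 1)

Row-insert the values π_1, π_2, … into P one at a time, bumping the leftmost entry strictly greater than the inserted value down to the next row. The recording tableau Q records, in position (i, j), the step at which that cell was added to P.
  Insert 7 (step 1): P = [7];  Q = [1]
  Insert 4 (step 2): P = [4] / [7];  Q = [1] / [2]
  Insert 5 (step 3): P = [4, 5] / [7];  Q = [1, 3] / [2]
  Insert 6 (step 4): P = [4, 5, 6] / [7];  Q = [1, 3, 4] / [2]
  Insert 3 (step 5): P = [3, 5, 6] / [4] / [7];  Q = [1, 3, 4] / [2] / [5]
  Insert 1 (step 6): P = [1, 5, 6] / [3] / [4] / [7];  Q = [1, 3, 4] / [2] / [5] / [6]
  Insert 2 (step 7): P = [1, 2, 6] / [3, 5] / [4] / [7];  Q = [1, 3, 4] / [2, 7] / [5] / [6]
Final shape: (3, 2, 1, 1).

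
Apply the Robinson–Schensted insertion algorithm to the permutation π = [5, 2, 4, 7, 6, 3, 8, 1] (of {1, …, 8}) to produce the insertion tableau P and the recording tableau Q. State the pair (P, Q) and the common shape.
P = [1, 3, 6, 8] / [2, 7] / [4] / [5];  Q = [1, 3, 4, 7] / [2, 5] / [6] / [8];  common shape = (4, 2, 1, 1)

Row-insert the values π_1, π_2, … into P one at a time, bumping the leftmost entry strictly greater than the inserted value down to the next row. The recording tableau Q records, in position (i, j), the step at which that cell was added to P.
  Insert 5 (step 1): P = [5];  Q = [1]
  Insert 2 (step 2): P = [2] / [5];  Q = [1] / [2]
  Insert 4 (step 3): P = [2, 4] / [5];  Q = [1, 3] / [2]
  Insert 7 (step 4): P = [2, 4, 7] / [5];  Q = [1, 3, 4] / [2]
  Insert 6 (step 5): P = [2, 4, 6] / [5, 7];  Q = [1, 3, 4] / [2, 5]
  Insert 3 (step 6): P = [2, 3, 6] / [4, 7] / [5];  Q = [1, 3, 4] / [2, 5] / [6]
  Insert 8 (step 7): P = [2, 3, 6, 8] / [4, 7] / [5];  Q = [1, 3, 4, 7] / [2, 5] / [6]
  Insert 1 (step 8): P = [1, 3, 6, 8] / [2, 7] / [4] / [5];  Q = [1, 3, 4, 7] / [2, 5] / [6] / [8]
Final shape: (4, 2, 1, 1).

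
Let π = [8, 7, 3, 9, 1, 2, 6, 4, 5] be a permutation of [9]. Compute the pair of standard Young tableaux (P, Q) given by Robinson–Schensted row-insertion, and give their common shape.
P = [1, 2, 4, 5] / [3, 6] / [7, 9] / [8];  Q = [1, 4, 7, 9] / [2, 6] / [3, 8] / [5];  common shape = (4, 2, 2, 1)

Row-insert the values π_1, π_2, … into P one at a time, bumping the leftmost entry strictly greater than the inserted value down to the next row. The recording tableau Q records, in position (i, j), the step at which that cell was added to P.
  Insert 8 (step 1): P = [8];  Q = [1]
  Insert 7 (step 2): P = [7] / [8];  Q = [1] / [2]
  Insert 3 (step 3): P = [3] / [7] / [8];  Q = [1] / [2] / [3]
  Insert 9 (step 4): P = [3, 9] / [7] / [8];  Q = [1, 4] / [2] / [3]
  Insert 1 (step 5): P = [1, 9] / [3] / [7] / [8];  Q = [1, 4] / [2] / [3] / [5]
  Insert 2 (step 6): P = [1, 2] / [3, 9] / [7] / [8];  Q = [1, 4] / [2, 6] / [3] / [5]
  Insert 6 (step 7): P = [1, 2, 6] / [3, 9] / [7] / [8];  Q = [1, 4, 7] / [2, 6] / [3] / [5]
  Insert 4 (step 8): P = [1, 2, 4] / [3, 6] / [7, 9] / [8];  Q = [1, 4, 7] / [2, 6] / [3, 8] / [5]
  Insert 5 (step 9): P = [1, 2, 4, 5] / [3, 6] / [7, 9] / [8];  Q = [1, 4, 7, 9] / [2, 6] / [3, 8] / [5]
Final shape: (4, 2, 2, 1).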